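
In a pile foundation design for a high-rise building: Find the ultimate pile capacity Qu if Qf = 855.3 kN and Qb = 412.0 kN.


Using Qu = Qf + Qb
Qu = 855.3 + 412.0
Qu = 1267.3 kN


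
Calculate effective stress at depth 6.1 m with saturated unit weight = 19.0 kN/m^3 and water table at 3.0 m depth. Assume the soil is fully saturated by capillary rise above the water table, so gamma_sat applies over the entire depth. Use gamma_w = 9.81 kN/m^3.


Total stress = gamma_sat * depth
sigma = 19.0 * 6.1 = 115.9 kPa
Pore water pressure u = gamma_w * (depth - d_wt)
u = 9.81 * (6.1 - 3.0) = 30.411 kPa
Effective stress = sigma - u
sigma' = 115.9 - 30.411 = 85.49 kPa


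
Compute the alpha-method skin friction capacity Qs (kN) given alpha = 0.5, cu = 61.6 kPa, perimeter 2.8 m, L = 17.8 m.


Using Qs = alpha * cu * perimeter * L
Qs = 0.5 * 61.6 * 2.8 * 17.8
Qs = 1535.07 kN


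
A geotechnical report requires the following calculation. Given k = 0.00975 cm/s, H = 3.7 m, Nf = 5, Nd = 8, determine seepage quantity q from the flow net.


Convert k to m/s for unit consistency with H:
k = 0.00975 cm/s = 0.00975 / 100 m/s = 9.75e-05 m/s
Using q = k * H * Nf / Nd
Nf / Nd = 5 / 8 = 0.625
q = 9.75e-05 * 3.7 * 0.625
q = 0.0002255 m^3/s per m


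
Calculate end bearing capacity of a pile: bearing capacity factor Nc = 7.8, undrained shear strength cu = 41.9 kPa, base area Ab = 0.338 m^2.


Using Qb = Nc * cu * Ab
Qb = 7.8 * 41.9 * 0.338
Qb = 110.47 kN


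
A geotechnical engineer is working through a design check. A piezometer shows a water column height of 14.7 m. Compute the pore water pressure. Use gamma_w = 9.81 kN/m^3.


Using u = gamma_w * h_w
u = 9.81 * 14.7
u = 144.21 kPa


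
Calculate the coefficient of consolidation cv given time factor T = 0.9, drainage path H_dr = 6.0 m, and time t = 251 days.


Using cv = T * H_dr^2 / t
H_dr^2 = 6.0^2 = 36.0
cv = 0.9 * 36.0 / 251
cv = 0.12908 m^2/day


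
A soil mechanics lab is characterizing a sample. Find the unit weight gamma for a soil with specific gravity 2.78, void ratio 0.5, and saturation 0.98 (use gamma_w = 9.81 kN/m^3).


Using gamma = gamma_w * (Gs + S*e) / (1 + e)
Numerator: Gs + S*e = 2.78 + 0.98*0.5 = 3.27
Denominator: 1 + e = 1 + 0.5 = 1.5
gamma = 9.81 * 3.27 / 1.5
gamma = 21.386 kN/m^3


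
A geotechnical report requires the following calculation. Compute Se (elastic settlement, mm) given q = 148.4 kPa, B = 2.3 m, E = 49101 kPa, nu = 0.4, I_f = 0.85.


Using Se = q * B * (1 - nu^2) * I_f / E
1 - nu^2 = 1 - 0.4^2 = 0.84
Se = 148.4 * 2.3 * 0.84 * 0.85 / 49101
Se = 0.004963 m
Convert to mm: Se = 0.004963 * 1000 = 4.963 mm


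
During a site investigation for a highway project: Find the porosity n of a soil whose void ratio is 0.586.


Result: 0.3695

Derivation:
Using the relation n = e / (1 + e)
n = 0.586 / (1 + 0.586)
n = 0.586 / 1.586
n = 0.3695


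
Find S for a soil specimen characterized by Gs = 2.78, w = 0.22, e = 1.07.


Using S = Gs * w / e
S = 2.78 * 0.22 / 1.07
S = 0.5716


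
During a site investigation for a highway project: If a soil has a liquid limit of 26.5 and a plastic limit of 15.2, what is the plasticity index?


Using PI = LL - PL
PI = 26.5 - 15.2
PI = 11.3


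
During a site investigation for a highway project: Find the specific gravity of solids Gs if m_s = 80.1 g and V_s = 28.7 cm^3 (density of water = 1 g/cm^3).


Result: 2.791

Derivation:
Using Gs = m_s / (V_s * rho_w)
Since rho_w = 1 g/cm^3:
Gs = 80.1 / 28.7
Gs = 2.791


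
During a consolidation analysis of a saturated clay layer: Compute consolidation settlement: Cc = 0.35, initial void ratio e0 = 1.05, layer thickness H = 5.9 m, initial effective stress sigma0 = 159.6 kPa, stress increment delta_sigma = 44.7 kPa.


Result: 0.108 m

Derivation:
Using Sc = Cc * H / (1 + e0) * log10((sigma0 + delta_sigma) / sigma0)
Stress ratio = (159.6 + 44.7) / 159.6 = 1.28008
log10(1.28008) = 0.107235
Cc * H / (1 + e0) = 0.35 * 5.9 / (1 + 1.05) = 1.00732
Sc = 1.00732 * 0.107235
Sc = 0.108 m


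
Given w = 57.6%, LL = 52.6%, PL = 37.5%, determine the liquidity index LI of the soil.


First compute the plasticity index:
PI = LL - PL = 52.6 - 37.5 = 15.1
Then compute the liquidity index:
LI = (w - PL) / PI
LI = (57.6 - 37.5) / 15.1
LI = 1.331


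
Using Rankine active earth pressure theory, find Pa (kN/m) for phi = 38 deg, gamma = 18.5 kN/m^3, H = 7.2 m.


Compute active earth pressure coefficient:
Ka = tan^2(45 - phi/2) = tan^2(26.0) = 0.237883
Compute active force:
Pa = 0.5 * Ka * gamma * H^2
Pa = 0.5 * 0.237883 * 18.5 * 7.2^2
Pa = 114.07 kN/m


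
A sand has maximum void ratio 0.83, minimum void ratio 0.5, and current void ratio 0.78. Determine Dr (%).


Using Dr = (e_max - e) / (e_max - e_min) * 100
e_max - e = 0.83 - 0.78 = 0.05
e_max - e_min = 0.83 - 0.5 = 0.33
Dr = 0.05 / 0.33 * 100
Dr = 15.15 %


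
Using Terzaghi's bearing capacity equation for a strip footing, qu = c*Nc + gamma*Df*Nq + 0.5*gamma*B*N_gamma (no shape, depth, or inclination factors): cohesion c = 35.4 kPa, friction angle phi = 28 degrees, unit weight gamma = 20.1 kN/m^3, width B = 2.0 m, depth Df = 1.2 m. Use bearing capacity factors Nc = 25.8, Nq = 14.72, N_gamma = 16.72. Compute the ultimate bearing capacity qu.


Compute qu = c*Nc + gamma*Df*Nq + 0.5*gamma*B*N_gamma
Term 1: 35.4 * 25.8 = 913.32
Term 2: 20.1 * 1.2 * 14.72 = 355.0464
Term 3: 0.5 * 20.1 * 2.0 * 16.72 = 336.072
qu = 913.32 + 355.0464 + 336.072
qu = 1604.44 kPa


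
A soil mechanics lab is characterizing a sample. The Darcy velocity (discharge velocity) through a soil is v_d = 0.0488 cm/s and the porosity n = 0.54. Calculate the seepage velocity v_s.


Result: 0.09037 cm/s

Derivation:
Using v_s = v_d / n
v_s = 0.0488 / 0.54
v_s = 0.09037 cm/s


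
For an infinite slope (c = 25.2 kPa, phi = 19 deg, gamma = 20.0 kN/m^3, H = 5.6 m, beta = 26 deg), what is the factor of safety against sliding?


Using Fs = c / (gamma*H*sin(beta)*cos(beta)) + tan(phi)/tan(beta)
Cohesion contribution = 25.2 / (20.0*5.6*sin(26)*cos(26))
Cohesion contribution = 0.571058
Friction contribution = tan(19)/tan(26) = 0.705976
Fs = 0.571058 + 0.705976
Fs = 1.277


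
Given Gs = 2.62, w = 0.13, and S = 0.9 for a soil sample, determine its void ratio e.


Using the relation e = Gs * w / S
e = 2.62 * 0.13 / 0.9
e = 0.3784


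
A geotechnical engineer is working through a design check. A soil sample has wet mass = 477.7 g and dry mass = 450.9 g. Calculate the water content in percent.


Result: 5.94 %

Derivation:
Using w = (m_wet - m_dry) / m_dry * 100
m_wet - m_dry = 477.7 - 450.9 = 26.8 g
w = 26.8 / 450.9 * 100
w = 5.94 %


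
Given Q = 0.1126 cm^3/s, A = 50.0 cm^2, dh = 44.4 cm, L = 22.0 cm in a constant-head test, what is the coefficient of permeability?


Compute hydraulic gradient:
i = dh / L = 44.4 / 22.0 = 2.01818
Then apply Darcy's law:
k = Q / (A * i)
k = 0.1126 / (50.0 * 2.01818)
k = 0.1126 / 100.909
k = 0.001116 cm/s


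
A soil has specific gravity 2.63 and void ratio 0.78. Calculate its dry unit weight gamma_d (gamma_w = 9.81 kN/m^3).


Result: 14.495 kN/m^3

Derivation:
Using gamma_d = Gs * gamma_w / (1 + e)
gamma_d = 2.63 * 9.81 / (1 + 0.78)
gamma_d = 2.63 * 9.81 / 1.78
gamma_d = 14.495 kN/m^3


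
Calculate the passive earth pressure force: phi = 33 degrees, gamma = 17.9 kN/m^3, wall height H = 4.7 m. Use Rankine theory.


Result: 670.64 kN/m

Derivation:
Compute passive earth pressure coefficient:
Kp = tan^2(45 + phi/2) = tan^2(61.5) = 3.39212
Compute passive force:
Pp = 0.5 * Kp * gamma * H^2
Pp = 0.5 * 3.39212 * 17.9 * 4.7^2
Pp = 670.64 kN/m


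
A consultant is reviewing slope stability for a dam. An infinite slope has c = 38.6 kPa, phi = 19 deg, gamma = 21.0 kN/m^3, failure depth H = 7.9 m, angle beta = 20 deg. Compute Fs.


Result: 1.67

Derivation:
Using Fs = c / (gamma*H*sin(beta)*cos(beta)) + tan(phi)/tan(beta)
Cohesion contribution = 38.6 / (21.0*7.9*sin(20)*cos(20))
Cohesion contribution = 0.723941
Friction contribution = tan(19)/tan(20) = 0.946032
Fs = 0.723941 + 0.946032
Fs = 1.67


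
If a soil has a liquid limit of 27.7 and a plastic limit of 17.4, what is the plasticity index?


Using PI = LL - PL
PI = 27.7 - 17.4
PI = 10.3


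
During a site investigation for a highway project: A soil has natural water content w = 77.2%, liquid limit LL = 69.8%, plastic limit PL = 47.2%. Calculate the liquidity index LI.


Result: 1.327

Derivation:
First compute the plasticity index:
PI = LL - PL = 69.8 - 47.2 = 22.6
Then compute the liquidity index:
LI = (w - PL) / PI
LI = (77.2 - 47.2) / 22.6
LI = 1.327


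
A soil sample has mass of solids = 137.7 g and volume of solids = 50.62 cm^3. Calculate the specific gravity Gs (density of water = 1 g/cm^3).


Using Gs = m_s / (V_s * rho_w)
Since rho_w = 1 g/cm^3:
Gs = 137.7 / 50.62
Gs = 2.72


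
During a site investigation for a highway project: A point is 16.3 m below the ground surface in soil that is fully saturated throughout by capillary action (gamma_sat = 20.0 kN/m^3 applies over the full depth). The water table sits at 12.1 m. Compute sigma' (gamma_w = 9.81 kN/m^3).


Total stress = gamma_sat * depth
sigma = 20.0 * 16.3 = 326.0 kPa
Pore water pressure u = gamma_w * (depth - d_wt)
u = 9.81 * (16.3 - 12.1) = 41.202 kPa
Effective stress = sigma - u
sigma' = 326.0 - 41.202 = 284.8 kPa


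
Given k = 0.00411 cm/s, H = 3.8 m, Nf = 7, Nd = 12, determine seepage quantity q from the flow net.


Result: 9.111e-05 m^3/s per m

Derivation:
Convert k to m/s for unit consistency with H:
k = 0.00411 cm/s = 0.00411 / 100 m/s = 4.11e-05 m/s
Using q = k * H * Nf / Nd
Nf / Nd = 7 / 12 = 0.5833
q = 4.11e-05 * 3.8 * 0.5833
q = 9.111e-05 m^3/s per m


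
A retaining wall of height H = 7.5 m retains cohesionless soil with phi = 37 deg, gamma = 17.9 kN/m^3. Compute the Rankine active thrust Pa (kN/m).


Compute active earth pressure coefficient:
Ka = tan^2(45 - phi/2) = tan^2(26.5) = 0.248584
Compute active force:
Pa = 0.5 * Ka * gamma * H^2
Pa = 0.5 * 0.248584 * 17.9 * 7.5^2
Pa = 125.15 kN/m


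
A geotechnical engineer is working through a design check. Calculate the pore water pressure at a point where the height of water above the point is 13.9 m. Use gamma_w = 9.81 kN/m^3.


Result: 136.36 kPa

Derivation:
Using u = gamma_w * h_w
u = 9.81 * 13.9
u = 136.36 kPa


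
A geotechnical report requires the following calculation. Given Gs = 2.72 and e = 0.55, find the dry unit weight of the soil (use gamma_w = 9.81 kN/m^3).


Using gamma_d = Gs * gamma_w / (1 + e)
gamma_d = 2.72 * 9.81 / (1 + 0.55)
gamma_d = 2.72 * 9.81 / 1.55
gamma_d = 17.215 kN/m^3


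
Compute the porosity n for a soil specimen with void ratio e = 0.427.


Using the relation n = e / (1 + e)
n = 0.427 / (1 + 0.427)
n = 0.427 / 1.427
n = 0.2992


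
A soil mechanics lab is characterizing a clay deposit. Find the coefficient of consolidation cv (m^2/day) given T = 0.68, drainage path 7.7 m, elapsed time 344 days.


Result: 0.1172 m^2/day

Derivation:
Using cv = T * H_dr^2 / t
H_dr^2 = 7.7^2 = 59.29
cv = 0.68 * 59.29 / 344
cv = 0.1172 m^2/day


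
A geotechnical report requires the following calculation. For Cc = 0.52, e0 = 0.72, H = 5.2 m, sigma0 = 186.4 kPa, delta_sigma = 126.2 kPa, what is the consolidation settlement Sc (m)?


Using Sc = Cc * H / (1 + e0) * log10((sigma0 + delta_sigma) / sigma0)
Stress ratio = (186.4 + 126.2) / 186.4 = 1.67704
log10(1.67704) = 0.224543
Cc * H / (1 + e0) = 0.52 * 5.2 / (1 + 0.72) = 1.57209
Sc = 1.57209 * 0.224543
Sc = 0.353 m


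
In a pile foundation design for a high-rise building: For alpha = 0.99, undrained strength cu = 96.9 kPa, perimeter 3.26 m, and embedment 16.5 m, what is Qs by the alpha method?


Using Qs = alpha * cu * perimeter * L
Qs = 0.99 * 96.9 * 3.26 * 16.5
Qs = 5160.13 kN


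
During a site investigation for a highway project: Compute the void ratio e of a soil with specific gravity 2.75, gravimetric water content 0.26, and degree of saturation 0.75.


Result: 0.9533

Derivation:
Using the relation e = Gs * w / S
e = 2.75 * 0.26 / 0.75
e = 0.9533


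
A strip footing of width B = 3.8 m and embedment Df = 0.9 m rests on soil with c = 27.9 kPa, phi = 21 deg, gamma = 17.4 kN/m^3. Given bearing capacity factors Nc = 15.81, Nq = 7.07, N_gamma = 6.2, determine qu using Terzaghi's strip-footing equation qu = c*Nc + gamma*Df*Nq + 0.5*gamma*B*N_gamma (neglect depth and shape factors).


Result: 756.79 kPa

Derivation:
Compute qu = c*Nc + gamma*Df*Nq + 0.5*gamma*B*N_gamma
Term 1: 27.9 * 15.81 = 441.099
Term 2: 17.4 * 0.9 * 7.07 = 110.7162
Term 3: 0.5 * 17.4 * 3.8 * 6.2 = 204.972
qu = 441.099 + 110.7162 + 204.972
qu = 756.79 kPa


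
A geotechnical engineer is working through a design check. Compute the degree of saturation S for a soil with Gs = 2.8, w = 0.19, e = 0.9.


Using S = Gs * w / e
S = 2.8 * 0.19 / 0.9
S = 0.5911


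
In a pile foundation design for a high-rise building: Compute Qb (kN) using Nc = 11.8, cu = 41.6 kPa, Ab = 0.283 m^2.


Using Qb = Nc * cu * Ab
Qb = 11.8 * 41.6 * 0.283
Qb = 138.92 kN


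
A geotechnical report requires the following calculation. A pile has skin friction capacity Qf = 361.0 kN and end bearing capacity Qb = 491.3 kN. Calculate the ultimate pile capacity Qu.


Using Qu = Qf + Qb
Qu = 361.0 + 491.3
Qu = 852.3 kN


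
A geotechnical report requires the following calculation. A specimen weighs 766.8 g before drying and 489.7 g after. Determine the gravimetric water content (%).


Result: 56.59 %

Derivation:
Using w = (m_wet - m_dry) / m_dry * 100
m_wet - m_dry = 766.8 - 489.7 = 277.1 g
w = 277.1 / 489.7 * 100
w = 56.59 %


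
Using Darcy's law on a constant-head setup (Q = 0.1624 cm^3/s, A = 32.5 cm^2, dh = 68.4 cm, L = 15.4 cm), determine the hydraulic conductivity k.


Compute hydraulic gradient:
i = dh / L = 68.4 / 15.4 = 4.44156
Then apply Darcy's law:
k = Q / (A * i)
k = 0.1624 / (32.5 * 4.44156)
k = 0.1624 / 144.351
k = 0.001125 cm/s


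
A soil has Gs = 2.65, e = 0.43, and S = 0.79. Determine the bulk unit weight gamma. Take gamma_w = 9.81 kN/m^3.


Using gamma = gamma_w * (Gs + S*e) / (1 + e)
Numerator: Gs + S*e = 2.65 + 0.79*0.43 = 2.9897
Denominator: 1 + e = 1 + 0.43 = 1.43
gamma = 9.81 * 2.9897 / 1.43
gamma = 20.51 kN/m^3


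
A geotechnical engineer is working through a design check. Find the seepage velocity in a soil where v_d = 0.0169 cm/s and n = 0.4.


Result: 0.04225 cm/s

Derivation:
Using v_s = v_d / n
v_s = 0.0169 / 0.4
v_s = 0.04225 cm/s


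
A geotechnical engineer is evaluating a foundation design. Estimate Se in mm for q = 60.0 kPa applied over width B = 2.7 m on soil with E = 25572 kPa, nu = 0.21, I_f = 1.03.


Using Se = q * B * (1 - nu^2) * I_f / E
1 - nu^2 = 1 - 0.21^2 = 0.9559
Se = 60.0 * 2.7 * 0.9559 * 1.03 / 25572
Se = 0.006237 m
Convert to mm: Se = 0.006237 * 1000 = 6.237 mm


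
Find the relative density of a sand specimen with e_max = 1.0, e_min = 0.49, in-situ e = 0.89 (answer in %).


Using Dr = (e_max - e) / (e_max - e_min) * 100
e_max - e = 1.0 - 0.89 = 0.11
e_max - e_min = 1.0 - 0.49 = 0.51
Dr = 0.11 / 0.51 * 100
Dr = 21.57 %


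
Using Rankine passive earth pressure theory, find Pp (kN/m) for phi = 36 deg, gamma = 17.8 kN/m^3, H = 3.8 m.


Compute passive earth pressure coefficient:
Kp = tan^2(45 + phi/2) = tan^2(63.0) = 3.85184
Compute passive force:
Pp = 0.5 * Kp * gamma * H^2
Pp = 0.5 * 3.85184 * 17.8 * 3.8^2
Pp = 495.02 kN/m


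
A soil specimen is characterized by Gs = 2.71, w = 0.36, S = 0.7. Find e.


Result: 1.3937

Derivation:
Using the relation e = Gs * w / S
e = 2.71 * 0.36 / 0.7
e = 1.3937


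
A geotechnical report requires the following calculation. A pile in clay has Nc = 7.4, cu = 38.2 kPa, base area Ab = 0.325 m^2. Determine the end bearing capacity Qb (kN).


Result: 91.87 kN

Derivation:
Using Qb = Nc * cu * Ab
Qb = 7.4 * 38.2 * 0.325
Qb = 91.87 kN


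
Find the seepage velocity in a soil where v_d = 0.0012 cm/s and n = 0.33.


Using v_s = v_d / n
v_s = 0.0012 / 0.33
v_s = 0.00364 cm/s


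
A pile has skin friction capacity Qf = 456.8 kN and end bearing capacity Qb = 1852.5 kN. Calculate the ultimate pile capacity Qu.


Using Qu = Qf + Qb
Qu = 456.8 + 1852.5
Qu = 2309.3 kN


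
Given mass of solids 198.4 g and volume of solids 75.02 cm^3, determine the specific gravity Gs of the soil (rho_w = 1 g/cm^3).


Result: 2.645

Derivation:
Using Gs = m_s / (V_s * rho_w)
Since rho_w = 1 g/cm^3:
Gs = 198.4 / 75.02
Gs = 2.645


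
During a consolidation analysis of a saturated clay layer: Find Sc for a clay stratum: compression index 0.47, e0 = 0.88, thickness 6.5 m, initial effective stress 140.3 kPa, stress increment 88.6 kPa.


Result: 0.3455 m

Derivation:
Using Sc = Cc * H / (1 + e0) * log10((sigma0 + delta_sigma) / sigma0)
Stress ratio = (140.3 + 88.6) / 140.3 = 1.6315
log10(1.6315) = 0.212588
Cc * H / (1 + e0) = 0.47 * 6.5 / (1 + 0.88) = 1.625
Sc = 1.625 * 0.212588
Sc = 0.3455 m


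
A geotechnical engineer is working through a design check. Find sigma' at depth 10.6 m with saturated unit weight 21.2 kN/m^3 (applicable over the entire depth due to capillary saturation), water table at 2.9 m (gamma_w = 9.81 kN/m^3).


Total stress = gamma_sat * depth
sigma = 21.2 * 10.6 = 224.72 kPa
Pore water pressure u = gamma_w * (depth - d_wt)
u = 9.81 * (10.6 - 2.9) = 75.537 kPa
Effective stress = sigma - u
sigma' = 224.72 - 75.537 = 149.18 kPa


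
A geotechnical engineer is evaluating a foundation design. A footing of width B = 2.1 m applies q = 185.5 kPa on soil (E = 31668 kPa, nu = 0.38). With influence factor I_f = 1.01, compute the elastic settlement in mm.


Result: 10.63 mm

Derivation:
Using Se = q * B * (1 - nu^2) * I_f / E
1 - nu^2 = 1 - 0.38^2 = 0.8556
Se = 185.5 * 2.1 * 0.8556 * 1.01 / 31668
Se = 0.010630 m
Convert to mm: Se = 0.010630 * 1000 = 10.63 mm


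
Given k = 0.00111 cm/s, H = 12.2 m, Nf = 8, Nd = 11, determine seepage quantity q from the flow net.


Convert k to m/s for unit consistency with H:
k = 0.00111 cm/s = 0.00111 / 100 m/s = 1.11e-05 m/s
Using q = k * H * Nf / Nd
Nf / Nd = 8 / 11 = 0.7273
q = 1.11e-05 * 12.2 * 0.7273
q = 9.849e-05 m^3/s per m


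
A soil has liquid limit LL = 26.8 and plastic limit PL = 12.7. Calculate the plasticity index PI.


Result: 14.1

Derivation:
Using PI = LL - PL
PI = 26.8 - 12.7
PI = 14.1


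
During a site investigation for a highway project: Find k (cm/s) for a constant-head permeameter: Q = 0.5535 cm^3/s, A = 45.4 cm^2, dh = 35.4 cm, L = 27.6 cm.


Compute hydraulic gradient:
i = dh / L = 35.4 / 27.6 = 1.28261
Then apply Darcy's law:
k = Q / (A * i)
k = 0.5535 / (45.4 * 1.28261)
k = 0.5535 / 58.2304
k = 0.009505 cm/s


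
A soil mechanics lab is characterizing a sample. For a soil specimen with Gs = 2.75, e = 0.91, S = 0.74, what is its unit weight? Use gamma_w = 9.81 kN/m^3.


Using gamma = gamma_w * (Gs + S*e) / (1 + e)
Numerator: Gs + S*e = 2.75 + 0.74*0.91 = 3.4234
Denominator: 1 + e = 1 + 0.91 = 1.91
gamma = 9.81 * 3.4234 / 1.91
gamma = 17.583 kN/m^3


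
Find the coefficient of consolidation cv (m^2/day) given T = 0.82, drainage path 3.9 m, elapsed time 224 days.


Using cv = T * H_dr^2 / t
H_dr^2 = 3.9^2 = 15.21
cv = 0.82 * 15.21 / 224
cv = 0.05568 m^2/day


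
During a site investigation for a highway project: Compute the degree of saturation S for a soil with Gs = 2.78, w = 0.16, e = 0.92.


Result: 0.4835

Derivation:
Using S = Gs * w / e
S = 2.78 * 0.16 / 0.92
S = 0.4835


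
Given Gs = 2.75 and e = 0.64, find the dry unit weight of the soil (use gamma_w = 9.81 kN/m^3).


Using gamma_d = Gs * gamma_w / (1 + e)
gamma_d = 2.75 * 9.81 / (1 + 0.64)
gamma_d = 2.75 * 9.81 / 1.64
gamma_d = 16.45 kN/m^3


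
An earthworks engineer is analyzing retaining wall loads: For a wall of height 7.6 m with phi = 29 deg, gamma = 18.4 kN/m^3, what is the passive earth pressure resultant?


Result: 1531.5 kN/m

Derivation:
Compute passive earth pressure coefficient:
Kp = tan^2(45 + phi/2) = tan^2(59.5) = 2.88206
Compute passive force:
Pp = 0.5 * Kp * gamma * H^2
Pp = 0.5 * 2.88206 * 18.4 * 7.6^2
Pp = 1531.5 kN/m


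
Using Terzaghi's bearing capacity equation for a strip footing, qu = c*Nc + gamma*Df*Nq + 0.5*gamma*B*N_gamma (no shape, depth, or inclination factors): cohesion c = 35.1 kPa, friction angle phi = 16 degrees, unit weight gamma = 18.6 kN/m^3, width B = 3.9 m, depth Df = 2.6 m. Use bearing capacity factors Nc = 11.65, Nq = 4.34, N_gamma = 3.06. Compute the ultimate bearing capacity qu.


Compute qu = c*Nc + gamma*Df*Nq + 0.5*gamma*B*N_gamma
Term 1: 35.1 * 11.65 = 408.915
Term 2: 18.6 * 2.6 * 4.34 = 209.8824
Term 3: 0.5 * 18.6 * 3.9 * 3.06 = 110.9862
qu = 408.915 + 209.8824 + 110.9862
qu = 729.78 kPa


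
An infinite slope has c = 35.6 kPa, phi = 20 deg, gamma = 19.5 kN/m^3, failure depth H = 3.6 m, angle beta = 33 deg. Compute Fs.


Using Fs = c / (gamma*H*sin(beta)*cos(beta)) + tan(phi)/tan(beta)
Cohesion contribution = 35.6 / (19.5*3.6*sin(33)*cos(33))
Cohesion contribution = 1.11023
Friction contribution = tan(20)/tan(33) = 0.560465
Fs = 1.11023 + 0.560465
Fs = 1.671


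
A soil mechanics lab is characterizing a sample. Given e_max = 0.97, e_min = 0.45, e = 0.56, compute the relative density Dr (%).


Using Dr = (e_max - e) / (e_max - e_min) * 100
e_max - e = 0.97 - 0.56 = 0.41
e_max - e_min = 0.97 - 0.45 = 0.52
Dr = 0.41 / 0.52 * 100
Dr = 78.85 %


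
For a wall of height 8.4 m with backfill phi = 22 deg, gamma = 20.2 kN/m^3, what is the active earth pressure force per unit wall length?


Result: 324.23 kN/m

Derivation:
Compute active earth pressure coefficient:
Ka = tan^2(45 - phi/2) = tan^2(34.0) = 0.454962
Compute active force:
Pa = 0.5 * Ka * gamma * H^2
Pa = 0.5 * 0.454962 * 20.2 * 8.4^2
Pa = 324.23 kN/m


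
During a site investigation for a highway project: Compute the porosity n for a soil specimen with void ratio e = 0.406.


Using the relation n = e / (1 + e)
n = 0.406 / (1 + 0.406)
n = 0.406 / 1.406
n = 0.2888


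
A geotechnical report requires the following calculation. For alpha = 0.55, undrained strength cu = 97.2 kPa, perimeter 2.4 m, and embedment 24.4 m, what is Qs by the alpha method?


Using Qs = alpha * cu * perimeter * L
Qs = 0.55 * 97.2 * 2.4 * 24.4
Qs = 3130.62 kN


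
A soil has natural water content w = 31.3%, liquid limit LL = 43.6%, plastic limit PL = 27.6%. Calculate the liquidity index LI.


Result: 0.231

Derivation:
First compute the plasticity index:
PI = LL - PL = 43.6 - 27.6 = 16.0
Then compute the liquidity index:
LI = (w - PL) / PI
LI = (31.3 - 27.6) / 16.0
LI = 0.231


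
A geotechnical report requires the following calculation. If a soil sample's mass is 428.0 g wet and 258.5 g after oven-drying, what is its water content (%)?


Result: 65.57 %

Derivation:
Using w = (m_wet - m_dry) / m_dry * 100
m_wet - m_dry = 428.0 - 258.5 = 169.5 g
w = 169.5 / 258.5 * 100
w = 65.57 %


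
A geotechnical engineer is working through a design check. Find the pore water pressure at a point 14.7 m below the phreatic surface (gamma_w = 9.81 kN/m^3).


Result: 144.21 kPa

Derivation:
Using u = gamma_w * h_w
u = 9.81 * 14.7
u = 144.21 kPa


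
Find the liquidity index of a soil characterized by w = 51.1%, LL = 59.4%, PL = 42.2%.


First compute the plasticity index:
PI = LL - PL = 59.4 - 42.2 = 17.2
Then compute the liquidity index:
LI = (w - PL) / PI
LI = (51.1 - 42.2) / 17.2
LI = 0.517


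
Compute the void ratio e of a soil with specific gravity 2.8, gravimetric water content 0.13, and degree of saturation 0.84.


Using the relation e = Gs * w / S
e = 2.8 * 0.13 / 0.84
e = 0.4333


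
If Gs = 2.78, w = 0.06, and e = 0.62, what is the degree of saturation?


Using S = Gs * w / e
S = 2.78 * 0.06 / 0.62
S = 0.269


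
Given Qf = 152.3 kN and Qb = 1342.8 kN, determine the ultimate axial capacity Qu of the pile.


Result: 1495.1 kN

Derivation:
Using Qu = Qf + Qb
Qu = 152.3 + 1342.8
Qu = 1495.1 kN


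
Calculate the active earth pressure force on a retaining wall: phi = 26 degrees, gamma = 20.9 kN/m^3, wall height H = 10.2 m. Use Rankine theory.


Compute active earth pressure coefficient:
Ka = tan^2(45 - phi/2) = tan^2(32.0) = 0.390462
Compute active force:
Pa = 0.5 * Ka * gamma * H^2
Pa = 0.5 * 0.390462 * 20.9 * 10.2^2
Pa = 424.52 kN/m


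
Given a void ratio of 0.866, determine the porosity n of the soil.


Using the relation n = e / (1 + e)
n = 0.866 / (1 + 0.866)
n = 0.866 / 1.866
n = 0.4641


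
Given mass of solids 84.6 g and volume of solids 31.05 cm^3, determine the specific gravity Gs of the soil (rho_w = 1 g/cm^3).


Using Gs = m_s / (V_s * rho_w)
Since rho_w = 1 g/cm^3:
Gs = 84.6 / 31.05
Gs = 2.725


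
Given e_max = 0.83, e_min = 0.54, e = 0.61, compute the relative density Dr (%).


Result: 75.86 %

Derivation:
Using Dr = (e_max - e) / (e_max - e_min) * 100
e_max - e = 0.83 - 0.61 = 0.22
e_max - e_min = 0.83 - 0.54 = 0.29
Dr = 0.22 / 0.29 * 100
Dr = 75.86 %


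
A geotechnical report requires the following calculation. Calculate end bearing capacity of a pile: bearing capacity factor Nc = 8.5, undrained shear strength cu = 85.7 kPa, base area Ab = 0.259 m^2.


Using Qb = Nc * cu * Ab
Qb = 8.5 * 85.7 * 0.259
Qb = 188.67 kN


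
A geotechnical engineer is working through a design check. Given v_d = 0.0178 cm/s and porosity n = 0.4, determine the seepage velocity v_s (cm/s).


Result: 0.0445 cm/s

Derivation:
Using v_s = v_d / n
v_s = 0.0178 / 0.4
v_s = 0.0445 cm/s


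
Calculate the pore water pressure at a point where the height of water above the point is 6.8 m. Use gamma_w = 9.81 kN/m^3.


Result: 66.71 kPa

Derivation:
Using u = gamma_w * h_w
u = 9.81 * 6.8
u = 66.71 kPa


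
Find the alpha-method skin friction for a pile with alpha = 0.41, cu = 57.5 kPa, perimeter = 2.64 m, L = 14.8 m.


Using Qs = alpha * cu * perimeter * L
Qs = 0.41 * 57.5 * 2.64 * 14.8
Qs = 921.12 kN


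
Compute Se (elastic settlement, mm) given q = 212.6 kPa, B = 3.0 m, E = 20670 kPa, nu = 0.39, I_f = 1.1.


Using Se = q * B * (1 - nu^2) * I_f / E
1 - nu^2 = 1 - 0.39^2 = 0.8479
Se = 212.6 * 3.0 * 0.8479 * 1.1 / 20670
Se = 0.028779 m
Convert to mm: Se = 0.028779 * 1000 = 28.779 mm


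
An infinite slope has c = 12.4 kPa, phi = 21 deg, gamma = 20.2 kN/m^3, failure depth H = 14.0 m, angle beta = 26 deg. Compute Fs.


Using Fs = c / (gamma*H*sin(beta)*cos(beta)) + tan(phi)/tan(beta)
Cohesion contribution = 12.4 / (20.2*14.0*sin(26)*cos(26))
Cohesion contribution = 0.111286
Friction contribution = tan(21)/tan(26) = 0.787038
Fs = 0.111286 + 0.787038
Fs = 0.898


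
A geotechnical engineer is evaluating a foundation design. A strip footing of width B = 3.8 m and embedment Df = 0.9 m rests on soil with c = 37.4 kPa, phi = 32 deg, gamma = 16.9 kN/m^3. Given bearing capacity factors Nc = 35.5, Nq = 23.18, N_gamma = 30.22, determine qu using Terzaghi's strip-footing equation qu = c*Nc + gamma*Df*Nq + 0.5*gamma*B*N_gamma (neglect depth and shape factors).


Result: 2650.63 kPa

Derivation:
Compute qu = c*Nc + gamma*Df*Nq + 0.5*gamma*B*N_gamma
Term 1: 37.4 * 35.5 = 1327.7
Term 2: 16.9 * 0.9 * 23.18 = 352.5678
Term 3: 0.5 * 16.9 * 3.8 * 30.22 = 970.3642
qu = 1327.7 + 352.5678 + 970.3642
qu = 2650.63 kPa


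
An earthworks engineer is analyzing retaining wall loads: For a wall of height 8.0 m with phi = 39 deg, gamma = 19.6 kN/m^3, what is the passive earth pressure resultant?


Compute passive earth pressure coefficient:
Kp = tan^2(45 + phi/2) = tan^2(64.5) = 4.395495
Compute passive force:
Pp = 0.5 * Kp * gamma * H^2
Pp = 0.5 * 4.395495 * 19.6 * 8.0^2
Pp = 2756.85 kN/m


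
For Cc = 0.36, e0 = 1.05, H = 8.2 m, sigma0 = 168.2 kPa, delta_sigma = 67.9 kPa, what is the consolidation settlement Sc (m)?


Using Sc = Cc * H / (1 + e0) * log10((sigma0 + delta_sigma) / sigma0)
Stress ratio = (168.2 + 67.9) / 168.2 = 1.40369
log10(1.40369) = 0.14727
Cc * H / (1 + e0) = 0.36 * 8.2 / (1 + 1.05) = 1.44
Sc = 1.44 * 0.14727
Sc = 0.2121 m


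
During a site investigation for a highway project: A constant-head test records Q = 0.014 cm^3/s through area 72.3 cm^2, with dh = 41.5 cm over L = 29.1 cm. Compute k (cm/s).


Compute hydraulic gradient:
i = dh / L = 41.5 / 29.1 = 1.42612
Then apply Darcy's law:
k = Q / (A * i)
k = 0.014 / (72.3 * 1.42612)
k = 0.014 / 103.108
k = 0.000136 cm/s


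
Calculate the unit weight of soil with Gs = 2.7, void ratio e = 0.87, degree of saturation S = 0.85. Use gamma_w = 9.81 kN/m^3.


Using gamma = gamma_w * (Gs + S*e) / (1 + e)
Numerator: Gs + S*e = 2.7 + 0.85*0.87 = 3.4395
Denominator: 1 + e = 1 + 0.87 = 1.87
gamma = 9.81 * 3.4395 / 1.87
gamma = 18.044 kN/m^3


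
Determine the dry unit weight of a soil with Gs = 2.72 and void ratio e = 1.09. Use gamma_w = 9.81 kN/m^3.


Using gamma_d = Gs * gamma_w / (1 + e)
gamma_d = 2.72 * 9.81 / (1 + 1.09)
gamma_d = 2.72 * 9.81 / 2.09
gamma_d = 12.767 kN/m^3


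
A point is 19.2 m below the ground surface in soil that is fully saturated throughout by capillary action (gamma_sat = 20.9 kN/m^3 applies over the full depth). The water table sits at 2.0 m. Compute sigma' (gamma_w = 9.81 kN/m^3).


Result: 232.55 kPa

Derivation:
Total stress = gamma_sat * depth
sigma = 20.9 * 19.2 = 401.28 kPa
Pore water pressure u = gamma_w * (depth - d_wt)
u = 9.81 * (19.2 - 2.0) = 168.732 kPa
Effective stress = sigma - u
sigma' = 401.28 - 168.732 = 232.55 kPa


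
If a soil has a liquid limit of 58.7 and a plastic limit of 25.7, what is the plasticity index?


Result: 33.0

Derivation:
Using PI = LL - PL
PI = 58.7 - 25.7
PI = 33.0


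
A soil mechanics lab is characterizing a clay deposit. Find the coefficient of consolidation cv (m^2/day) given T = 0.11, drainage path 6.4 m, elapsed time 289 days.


Using cv = T * H_dr^2 / t
H_dr^2 = 6.4^2 = 40.96
cv = 0.11 * 40.96 / 289
cv = 0.01559 m^2/day


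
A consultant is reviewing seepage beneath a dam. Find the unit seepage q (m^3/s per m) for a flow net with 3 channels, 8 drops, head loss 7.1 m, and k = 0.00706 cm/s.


Convert k to m/s for unit consistency with H:
k = 0.00706 cm/s = 0.00706 / 100 m/s = 7.06e-05 m/s
Using q = k * H * Nf / Nd
Nf / Nd = 3 / 8 = 0.375
q = 7.06e-05 * 7.1 * 0.375
q = 0.000188 m^3/s per m


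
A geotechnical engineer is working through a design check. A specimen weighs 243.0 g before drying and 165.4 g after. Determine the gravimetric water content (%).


Using w = (m_wet - m_dry) / m_dry * 100
m_wet - m_dry = 243.0 - 165.4 = 77.6 g
w = 77.6 / 165.4 * 100
w = 46.92 %


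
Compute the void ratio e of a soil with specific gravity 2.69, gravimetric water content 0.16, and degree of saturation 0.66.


Using the relation e = Gs * w / S
e = 2.69 * 0.16 / 0.66
e = 0.6521


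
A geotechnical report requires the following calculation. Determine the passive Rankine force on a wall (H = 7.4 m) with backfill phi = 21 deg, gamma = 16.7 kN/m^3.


Compute passive earth pressure coefficient:
Kp = tan^2(45 + phi/2) = tan^2(55.5) = 2.117051
Compute passive force:
Pp = 0.5 * Kp * gamma * H^2
Pp = 0.5 * 2.117051 * 16.7 * 7.4^2
Pp = 968.01 kN/m


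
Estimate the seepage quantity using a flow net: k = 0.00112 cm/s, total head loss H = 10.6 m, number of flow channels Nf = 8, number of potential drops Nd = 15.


Convert k to m/s for unit consistency with H:
k = 0.00112 cm/s = 0.00112 / 100 m/s = 1.12e-05 m/s
Using q = k * H * Nf / Nd
Nf / Nd = 8 / 15 = 0.5333
q = 1.12e-05 * 10.6 * 0.5333
q = 6.332e-05 m^3/s per m


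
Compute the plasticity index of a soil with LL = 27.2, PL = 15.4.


Using PI = LL - PL
PI = 27.2 - 15.4
PI = 11.8


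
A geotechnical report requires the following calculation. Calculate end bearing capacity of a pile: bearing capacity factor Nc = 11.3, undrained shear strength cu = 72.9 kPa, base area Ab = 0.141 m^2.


Result: 116.15 kN

Derivation:
Using Qb = Nc * cu * Ab
Qb = 11.3 * 72.9 * 0.141
Qb = 116.15 kN


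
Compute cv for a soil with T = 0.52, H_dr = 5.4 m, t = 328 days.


Using cv = T * H_dr^2 / t
H_dr^2 = 5.4^2 = 29.16
cv = 0.52 * 29.16 / 328
cv = 0.04623 m^2/day


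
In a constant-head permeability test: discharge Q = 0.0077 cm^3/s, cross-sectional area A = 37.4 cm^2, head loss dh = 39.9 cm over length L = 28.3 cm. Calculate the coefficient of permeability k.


Compute hydraulic gradient:
i = dh / L = 39.9 / 28.3 = 1.40989
Then apply Darcy's law:
k = Q / (A * i)
k = 0.0077 / (37.4 * 1.40989)
k = 0.0077 / 52.73
k = 0.000146 cm/s


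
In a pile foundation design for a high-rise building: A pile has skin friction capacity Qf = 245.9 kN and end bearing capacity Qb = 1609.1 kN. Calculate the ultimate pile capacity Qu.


Using Qu = Qf + Qb
Qu = 245.9 + 1609.1
Qu = 1855.0 kN


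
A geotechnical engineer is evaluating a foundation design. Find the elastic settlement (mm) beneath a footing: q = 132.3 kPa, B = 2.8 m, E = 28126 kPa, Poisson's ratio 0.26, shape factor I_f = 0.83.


Using Se = q * B * (1 - nu^2) * I_f / E
1 - nu^2 = 1 - 0.26^2 = 0.9324
Se = 132.3 * 2.8 * 0.9324 * 0.83 / 28126
Se = 0.010193 m
Convert to mm: Se = 0.010193 * 1000 = 10.193 mm


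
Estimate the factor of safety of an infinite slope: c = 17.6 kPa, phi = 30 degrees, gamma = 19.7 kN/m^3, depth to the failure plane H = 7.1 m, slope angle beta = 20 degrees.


Using Fs = c / (gamma*H*sin(beta)*cos(beta)) + tan(phi)/tan(beta)
Cohesion contribution = 17.6 / (19.7*7.1*sin(20)*cos(20))
Cohesion contribution = 0.391517
Friction contribution = tan(30)/tan(20) = 1.58626
Fs = 0.391517 + 1.58626
Fs = 1.978


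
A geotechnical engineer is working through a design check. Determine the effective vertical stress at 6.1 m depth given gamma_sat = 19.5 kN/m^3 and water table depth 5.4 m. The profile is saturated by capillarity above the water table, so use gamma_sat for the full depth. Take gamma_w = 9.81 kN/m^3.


Result: 112.08 kPa

Derivation:
Total stress = gamma_sat * depth
sigma = 19.5 * 6.1 = 118.95 kPa
Pore water pressure u = gamma_w * (depth - d_wt)
u = 9.81 * (6.1 - 5.4) = 6.867 kPa
Effective stress = sigma - u
sigma' = 118.95 - 6.867 = 112.08 kPa


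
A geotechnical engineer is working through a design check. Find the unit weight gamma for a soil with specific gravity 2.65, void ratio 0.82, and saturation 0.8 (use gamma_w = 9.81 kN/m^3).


Using gamma = gamma_w * (Gs + S*e) / (1 + e)
Numerator: Gs + S*e = 2.65 + 0.8*0.82 = 3.306
Denominator: 1 + e = 1 + 0.82 = 1.82
gamma = 9.81 * 3.306 / 1.82
gamma = 17.82 kN/m^3


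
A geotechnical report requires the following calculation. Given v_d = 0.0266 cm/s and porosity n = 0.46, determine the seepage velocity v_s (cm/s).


Using v_s = v_d / n
v_s = 0.0266 / 0.46
v_s = 0.05783 cm/s


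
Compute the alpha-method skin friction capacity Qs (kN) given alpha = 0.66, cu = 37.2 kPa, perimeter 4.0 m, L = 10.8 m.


Using Qs = alpha * cu * perimeter * L
Qs = 0.66 * 37.2 * 4.0 * 10.8
Qs = 1060.65 kN


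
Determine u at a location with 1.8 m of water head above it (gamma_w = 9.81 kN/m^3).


Using u = gamma_w * h_w
u = 9.81 * 1.8
u = 17.66 kPa


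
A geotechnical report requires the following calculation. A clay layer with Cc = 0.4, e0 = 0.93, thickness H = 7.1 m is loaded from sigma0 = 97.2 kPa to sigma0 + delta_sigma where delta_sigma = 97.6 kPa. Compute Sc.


Using Sc = Cc * H / (1 + e0) * log10((sigma0 + delta_sigma) / sigma0)
Stress ratio = (97.2 + 97.6) / 97.2 = 2.00412
log10(2.00412) = 0.301923
Cc * H / (1 + e0) = 0.4 * 7.1 / (1 + 0.93) = 1.4715
Sc = 1.4715 * 0.301923
Sc = 0.4443 m


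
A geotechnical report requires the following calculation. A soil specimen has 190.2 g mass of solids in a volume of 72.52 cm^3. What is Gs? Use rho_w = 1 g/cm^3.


Using Gs = m_s / (V_s * rho_w)
Since rho_w = 1 g/cm^3:
Gs = 190.2 / 72.52
Gs = 2.623


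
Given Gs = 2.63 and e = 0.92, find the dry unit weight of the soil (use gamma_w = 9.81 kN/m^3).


Result: 13.438 kN/m^3

Derivation:
Using gamma_d = Gs * gamma_w / (1 + e)
gamma_d = 2.63 * 9.81 / (1 + 0.92)
gamma_d = 2.63 * 9.81 / 1.92
gamma_d = 13.438 kN/m^3


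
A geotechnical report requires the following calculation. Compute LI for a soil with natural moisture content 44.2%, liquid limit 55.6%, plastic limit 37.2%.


First compute the plasticity index:
PI = LL - PL = 55.6 - 37.2 = 18.4
Then compute the liquidity index:
LI = (w - PL) / PI
LI = (44.2 - 37.2) / 18.4
LI = 0.38


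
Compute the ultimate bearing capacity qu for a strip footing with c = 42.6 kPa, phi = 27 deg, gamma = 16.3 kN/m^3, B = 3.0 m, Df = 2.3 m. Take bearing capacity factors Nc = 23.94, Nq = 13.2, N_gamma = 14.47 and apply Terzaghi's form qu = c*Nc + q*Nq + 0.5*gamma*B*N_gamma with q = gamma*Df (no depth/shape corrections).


Compute qu = c*Nc + gamma*Df*Nq + 0.5*gamma*B*N_gamma
Term 1: 42.6 * 23.94 = 1019.844
Term 2: 16.3 * 2.3 * 13.2 = 494.868
Term 3: 0.5 * 16.3 * 3.0 * 14.47 = 353.7915
qu = 1019.844 + 494.868 + 353.7915
qu = 1868.5 kPa


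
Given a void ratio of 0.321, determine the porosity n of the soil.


Using the relation n = e / (1 + e)
n = 0.321 / (1 + 0.321)
n = 0.321 / 1.321
n = 0.243


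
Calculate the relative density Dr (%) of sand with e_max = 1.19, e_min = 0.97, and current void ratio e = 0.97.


Using Dr = (e_max - e) / (e_max - e_min) * 100
e_max - e = 1.19 - 0.97 = 0.22
e_max - e_min = 1.19 - 0.97 = 0.22
Dr = 0.22 / 0.22 * 100
Dr = 100.0 %


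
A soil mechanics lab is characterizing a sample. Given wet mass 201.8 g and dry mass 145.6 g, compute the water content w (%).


Using w = (m_wet - m_dry) / m_dry * 100
m_wet - m_dry = 201.8 - 145.6 = 56.2 g
w = 56.2 / 145.6 * 100
w = 38.6 %


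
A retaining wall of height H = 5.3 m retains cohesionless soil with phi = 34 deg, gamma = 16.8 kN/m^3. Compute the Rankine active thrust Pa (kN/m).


Compute active earth pressure coefficient:
Ka = tan^2(45 - phi/2) = tan^2(28.0) = 0.282715
Compute active force:
Pa = 0.5 * Ka * gamma * H^2
Pa = 0.5 * 0.282715 * 16.8 * 5.3^2
Pa = 66.71 kN/m


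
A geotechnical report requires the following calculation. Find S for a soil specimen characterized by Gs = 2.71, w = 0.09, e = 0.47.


Using S = Gs * w / e
S = 2.71 * 0.09 / 0.47
S = 0.5189


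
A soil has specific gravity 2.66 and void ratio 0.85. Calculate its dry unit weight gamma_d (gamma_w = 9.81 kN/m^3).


Using gamma_d = Gs * gamma_w / (1 + e)
gamma_d = 2.66 * 9.81 / (1 + 0.85)
gamma_d = 2.66 * 9.81 / 1.85
gamma_d = 14.105 kN/m^3


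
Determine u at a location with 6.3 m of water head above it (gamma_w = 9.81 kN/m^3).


Using u = gamma_w * h_w
u = 9.81 * 6.3
u = 61.8 kPa


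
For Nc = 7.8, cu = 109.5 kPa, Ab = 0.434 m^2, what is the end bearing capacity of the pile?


Result: 370.68 kN

Derivation:
Using Qb = Nc * cu * Ab
Qb = 7.8 * 109.5 * 0.434
Qb = 370.68 kN


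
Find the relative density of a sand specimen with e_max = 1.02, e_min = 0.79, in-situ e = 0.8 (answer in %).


Using Dr = (e_max - e) / (e_max - e_min) * 100
e_max - e = 1.02 - 0.8 = 0.22
e_max - e_min = 1.02 - 0.79 = 0.23
Dr = 0.22 / 0.23 * 100
Dr = 95.65 %


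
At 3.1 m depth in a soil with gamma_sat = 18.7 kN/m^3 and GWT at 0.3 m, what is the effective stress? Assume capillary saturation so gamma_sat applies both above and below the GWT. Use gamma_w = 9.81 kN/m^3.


Result: 30.5 kPa

Derivation:
Total stress = gamma_sat * depth
sigma = 18.7 * 3.1 = 57.97 kPa
Pore water pressure u = gamma_w * (depth - d_wt)
u = 9.81 * (3.1 - 0.3) = 27.468 kPa
Effective stress = sigma - u
sigma' = 57.97 - 27.468 = 30.5 kPa


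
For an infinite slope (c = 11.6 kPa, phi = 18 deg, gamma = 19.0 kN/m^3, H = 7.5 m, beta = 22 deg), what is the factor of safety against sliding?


Result: 1.039

Derivation:
Using Fs = c / (gamma*H*sin(beta)*cos(beta)) + tan(phi)/tan(beta)
Cohesion contribution = 11.6 / (19.0*7.5*sin(22)*cos(22))
Cohesion contribution = 0.23437
Friction contribution = tan(18)/tan(22) = 0.804204
Fs = 0.23437 + 0.804204
Fs = 1.039
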